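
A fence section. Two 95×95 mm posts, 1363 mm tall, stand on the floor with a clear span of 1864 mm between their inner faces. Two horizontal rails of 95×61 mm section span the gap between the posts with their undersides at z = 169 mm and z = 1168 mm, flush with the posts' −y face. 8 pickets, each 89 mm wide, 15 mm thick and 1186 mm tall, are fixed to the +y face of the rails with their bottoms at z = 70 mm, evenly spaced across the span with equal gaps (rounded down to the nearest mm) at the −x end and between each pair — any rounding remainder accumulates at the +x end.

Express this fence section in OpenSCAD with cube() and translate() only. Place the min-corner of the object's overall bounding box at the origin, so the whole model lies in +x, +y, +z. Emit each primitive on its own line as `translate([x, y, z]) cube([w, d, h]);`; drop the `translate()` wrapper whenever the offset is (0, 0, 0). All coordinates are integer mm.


cube([95, 95, 1363]);
translate([1959, 0, 0]) cube([95, 95, 1363]);
translate([95, 0, 169]) cube([1864, 95, 61]);
translate([95, 0, 1168]) cube([1864, 95, 61]);
translate([223, 95, 70]) cube([89, 15, 1186]);
translate([440, 95, 70]) cube([89, 15, 1186]);
translate([657, 95, 70]) cube([89, 15, 1186]);
translate([874, 95, 70]) cube([89, 15, 1186]);
translate([1091, 95, 70]) cube([89, 15, 1186]);
translate([1308, 95, 70]) cube([89, 15, 1186]);
translate([1525, 95, 70]) cube([89, 15, 1186]);
translate([1742, 95, 70]) cube([89, 15, 1186]);


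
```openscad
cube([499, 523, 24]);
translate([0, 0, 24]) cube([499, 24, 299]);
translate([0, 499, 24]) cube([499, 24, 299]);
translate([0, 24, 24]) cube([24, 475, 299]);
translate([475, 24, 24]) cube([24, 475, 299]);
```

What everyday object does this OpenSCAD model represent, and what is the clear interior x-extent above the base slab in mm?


An open box. The internal width is 451 mm.

A 499×523 base slab with four walls standing on it — an open box. The base is 499 mm wide and the walls are 24 mm thick, so the internal width is 499 − 2 × 24 = 451 mm.


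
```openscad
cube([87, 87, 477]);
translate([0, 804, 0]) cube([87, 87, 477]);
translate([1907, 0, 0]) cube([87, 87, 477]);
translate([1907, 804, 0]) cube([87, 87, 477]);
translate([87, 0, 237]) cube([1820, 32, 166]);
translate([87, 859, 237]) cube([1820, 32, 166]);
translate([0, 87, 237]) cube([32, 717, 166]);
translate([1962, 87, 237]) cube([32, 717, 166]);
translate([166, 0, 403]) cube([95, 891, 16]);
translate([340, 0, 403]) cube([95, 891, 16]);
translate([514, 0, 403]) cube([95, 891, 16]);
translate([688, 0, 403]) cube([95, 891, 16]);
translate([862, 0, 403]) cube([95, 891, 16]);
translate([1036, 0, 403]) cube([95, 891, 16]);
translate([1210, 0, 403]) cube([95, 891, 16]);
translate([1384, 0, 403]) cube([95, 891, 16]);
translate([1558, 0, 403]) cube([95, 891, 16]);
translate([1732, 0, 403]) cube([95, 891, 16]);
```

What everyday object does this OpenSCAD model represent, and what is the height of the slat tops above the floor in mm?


A bed frame. The slat-top height is 419 mm.

Four posts, four rails, and a row of slats — a bed frame. Slats sit on the rails at z = 237 + 166 = 403; with slat thickness 16, the top is 419 mm.


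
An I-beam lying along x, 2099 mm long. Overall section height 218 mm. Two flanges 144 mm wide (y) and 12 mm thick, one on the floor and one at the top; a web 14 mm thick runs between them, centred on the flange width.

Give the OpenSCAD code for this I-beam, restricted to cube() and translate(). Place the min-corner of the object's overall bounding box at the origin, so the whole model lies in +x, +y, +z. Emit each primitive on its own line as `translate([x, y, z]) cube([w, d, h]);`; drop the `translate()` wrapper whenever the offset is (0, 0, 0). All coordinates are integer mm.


cube([2099, 144, 12]);
translate([0, 65, 12]) cube([2099, 14, 194]);
translate([0, 0, 206]) cube([2099, 144, 12]);


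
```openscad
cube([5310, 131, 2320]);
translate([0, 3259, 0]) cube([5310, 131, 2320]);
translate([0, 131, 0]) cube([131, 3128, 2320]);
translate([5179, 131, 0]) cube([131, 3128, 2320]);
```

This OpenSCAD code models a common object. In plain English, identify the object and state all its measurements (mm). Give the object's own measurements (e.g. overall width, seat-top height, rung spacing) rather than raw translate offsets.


The wall frame of a small rectangular building: four walls, each 2320 mm tall and 131 mm thick, enclosing a footprint 5310 mm (x) by 3390 mm (y) outside-to-outside, with no floor or roof. The front and back walls (the −y and +y sides) span the full width; the two side walls fit between them.


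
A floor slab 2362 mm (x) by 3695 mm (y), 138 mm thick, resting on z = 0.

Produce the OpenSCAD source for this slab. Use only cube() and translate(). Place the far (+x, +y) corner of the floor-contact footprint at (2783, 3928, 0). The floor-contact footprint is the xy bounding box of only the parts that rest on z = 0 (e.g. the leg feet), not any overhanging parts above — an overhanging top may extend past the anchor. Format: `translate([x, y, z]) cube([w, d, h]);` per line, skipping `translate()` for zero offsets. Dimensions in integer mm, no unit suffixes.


translate([421, 233, 0]) cube([2362, 3695, 138]);


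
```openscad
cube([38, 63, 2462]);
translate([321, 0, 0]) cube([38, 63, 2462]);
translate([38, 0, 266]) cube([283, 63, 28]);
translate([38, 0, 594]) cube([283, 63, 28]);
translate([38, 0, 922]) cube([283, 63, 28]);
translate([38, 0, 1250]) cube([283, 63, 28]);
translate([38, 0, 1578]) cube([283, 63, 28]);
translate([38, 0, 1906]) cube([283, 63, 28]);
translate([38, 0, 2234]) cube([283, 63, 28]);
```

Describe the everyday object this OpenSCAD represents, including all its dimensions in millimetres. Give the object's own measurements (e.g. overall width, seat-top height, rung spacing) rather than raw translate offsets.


A straight ladder. Two 38×63 mm vertical rails, 2462 mm tall, stand 359 mm apart (outside-to-outside) with their front faces coplanar on the −y side. 7 rungs, each 63 mm deep and 28 mm tall, span between the inner faces of the rails, front faces flush with the rails. The lowest rung's underside is at z = 266 mm and rungs are spaced 328 mm apart (underside to underside).


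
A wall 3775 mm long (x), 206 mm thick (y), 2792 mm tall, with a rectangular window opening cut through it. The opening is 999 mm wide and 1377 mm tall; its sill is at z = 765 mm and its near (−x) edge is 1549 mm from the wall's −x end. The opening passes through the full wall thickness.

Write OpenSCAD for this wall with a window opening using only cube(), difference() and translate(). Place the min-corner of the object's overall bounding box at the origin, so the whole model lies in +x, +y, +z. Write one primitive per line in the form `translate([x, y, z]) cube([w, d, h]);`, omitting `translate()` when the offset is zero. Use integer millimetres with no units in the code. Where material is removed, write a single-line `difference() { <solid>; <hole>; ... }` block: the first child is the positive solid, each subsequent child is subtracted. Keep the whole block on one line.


difference() { cube([3775, 206, 2792]); translate([1549, 0, 765]) cube([999, 206, 1377]); }


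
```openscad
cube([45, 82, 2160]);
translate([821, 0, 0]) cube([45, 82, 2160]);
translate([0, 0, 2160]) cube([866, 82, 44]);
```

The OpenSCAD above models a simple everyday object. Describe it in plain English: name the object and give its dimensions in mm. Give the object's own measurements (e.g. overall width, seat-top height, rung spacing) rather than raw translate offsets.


A door frame. The clear opening is 776 mm wide and 2160 mm high. Two 45 mm wide jambs, 82 mm deep, stand either side of the opening from the floor to the top of the opening. A 44 mm thick head sits across the top of both jambs, spanning the full outside width of the frame.


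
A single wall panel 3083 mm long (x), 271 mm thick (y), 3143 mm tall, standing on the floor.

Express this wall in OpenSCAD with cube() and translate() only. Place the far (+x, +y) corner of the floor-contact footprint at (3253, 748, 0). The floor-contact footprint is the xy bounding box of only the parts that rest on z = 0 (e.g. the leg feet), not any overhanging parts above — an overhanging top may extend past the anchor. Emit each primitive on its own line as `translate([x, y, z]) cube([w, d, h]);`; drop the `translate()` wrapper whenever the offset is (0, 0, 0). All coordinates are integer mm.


translate([170, 477, 0]) cube([3083, 271, 3143]);


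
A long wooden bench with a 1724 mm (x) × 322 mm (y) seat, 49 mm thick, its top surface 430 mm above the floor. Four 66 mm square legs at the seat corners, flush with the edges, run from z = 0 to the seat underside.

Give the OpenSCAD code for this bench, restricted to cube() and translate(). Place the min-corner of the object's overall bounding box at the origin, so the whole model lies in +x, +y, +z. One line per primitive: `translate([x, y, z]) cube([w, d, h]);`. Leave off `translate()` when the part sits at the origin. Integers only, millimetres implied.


translate([0, 0, 381]) cube([1724, 322, 49]);
cube([66, 66, 381]);
translate([0, 256, 0]) cube([66, 66, 381]);
translate([1658, 0, 0]) cube([66, 66, 381]);
translate([1658, 256, 0]) cube([66, 66, 381]);


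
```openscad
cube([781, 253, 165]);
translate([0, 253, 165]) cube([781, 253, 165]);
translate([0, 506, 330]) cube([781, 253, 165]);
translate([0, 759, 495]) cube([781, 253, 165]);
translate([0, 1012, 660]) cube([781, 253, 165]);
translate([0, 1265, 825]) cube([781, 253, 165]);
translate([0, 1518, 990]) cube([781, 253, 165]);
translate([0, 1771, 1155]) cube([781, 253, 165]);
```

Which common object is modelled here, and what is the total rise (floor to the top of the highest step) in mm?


A staircase. The total rise is 1320 mm.

8 identical blocks, each offset up and back from the previous — a staircase. Each step is 165 mm tall and there are 8 of them, so the total rise is 8 × 165 = 1320 mm.


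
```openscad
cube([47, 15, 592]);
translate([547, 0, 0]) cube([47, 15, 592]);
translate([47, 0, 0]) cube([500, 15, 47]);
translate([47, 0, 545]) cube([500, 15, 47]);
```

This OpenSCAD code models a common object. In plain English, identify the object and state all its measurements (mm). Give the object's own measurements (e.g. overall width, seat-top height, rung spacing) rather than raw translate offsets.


A rectangular picture frame lying in the x–z plane (depth along y). The opening is 500 mm wide (x) by 498 mm tall (z), surrounded by a border 47 mm wide on all four sides. The frame is 15 mm deep and is made of two full-height vertical stiles with two horizontal rails fitted between them.


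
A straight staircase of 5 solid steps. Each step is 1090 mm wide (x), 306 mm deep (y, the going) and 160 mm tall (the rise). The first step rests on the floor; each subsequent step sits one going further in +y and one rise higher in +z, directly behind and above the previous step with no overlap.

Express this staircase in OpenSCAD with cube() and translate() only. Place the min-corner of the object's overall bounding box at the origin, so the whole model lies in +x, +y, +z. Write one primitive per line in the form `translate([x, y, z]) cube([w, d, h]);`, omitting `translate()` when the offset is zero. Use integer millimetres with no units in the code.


cube([1090, 306, 160]);
translate([0, 306, 160]) cube([1090, 306, 160]);
translate([0, 612, 320]) cube([1090, 306, 160]);
translate([0, 918, 480]) cube([1090, 306, 160]);
translate([0, 1224, 640]) cube([1090, 306, 160]);


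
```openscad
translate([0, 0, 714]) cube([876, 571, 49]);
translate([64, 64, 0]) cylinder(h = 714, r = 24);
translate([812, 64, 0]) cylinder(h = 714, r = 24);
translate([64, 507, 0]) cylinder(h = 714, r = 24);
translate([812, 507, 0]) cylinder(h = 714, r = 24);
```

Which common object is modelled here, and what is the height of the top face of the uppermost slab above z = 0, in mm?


A table. The table height is 763 mm.

A 876×571×49 slab sits at z = 714 on four Ø48 mm round legs — a table. The top surface is at 714 + 49 = 763 mm.


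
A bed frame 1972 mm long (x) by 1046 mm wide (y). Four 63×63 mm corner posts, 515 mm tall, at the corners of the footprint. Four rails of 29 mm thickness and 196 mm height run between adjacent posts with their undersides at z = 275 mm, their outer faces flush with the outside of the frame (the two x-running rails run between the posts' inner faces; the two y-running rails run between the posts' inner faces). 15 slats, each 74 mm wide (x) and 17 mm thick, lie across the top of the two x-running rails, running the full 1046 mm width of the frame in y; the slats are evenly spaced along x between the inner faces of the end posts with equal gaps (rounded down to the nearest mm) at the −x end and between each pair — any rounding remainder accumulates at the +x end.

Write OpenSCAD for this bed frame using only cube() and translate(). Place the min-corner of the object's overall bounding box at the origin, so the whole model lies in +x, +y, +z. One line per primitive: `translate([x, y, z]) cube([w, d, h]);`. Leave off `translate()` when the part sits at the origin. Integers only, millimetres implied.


cube([63, 63, 515]);
translate([0, 983, 0]) cube([63, 63, 515]);
translate([1909, 0, 0]) cube([63, 63, 515]);
translate([1909, 983, 0]) cube([63, 63, 515]);
translate([63, 0, 275]) cube([1846, 29, 196]);
translate([63, 1017, 275]) cube([1846, 29, 196]);
translate([0, 63, 275]) cube([29, 920, 196]);
translate([1943, 63, 275]) cube([29, 920, 196]);
translate([109, 0, 471]) cube([74, 1046, 17]);
translate([229, 0, 471]) cube([74, 1046, 17]);
translate([349, 0, 471]) cube([74, 1046, 17]);
translate([469, 0, 471]) cube([74, 1046, 17]);
translate([589, 0, 471]) cube([74, 1046, 17]);
translate([709, 0, 471]) cube([74, 1046, 17]);
translate([829, 0, 471]) cube([74, 1046, 17]);
translate([949, 0, 471]) cube([74, 1046, 17]);
translate([1069, 0, 471]) cube([74, 1046, 17]);
translate([1189, 0, 471]) cube([74, 1046, 17]);
translate([1309, 0, 471]) cube([74, 1046, 17]);
translate([1429, 0, 471]) cube([74, 1046, 17]);
translate([1549, 0, 471]) cube([74, 1046, 17]);
translate([1669, 0, 471]) cube([74, 1046, 17]);
translate([1789, 0, 471]) cube([74, 1046, 17]);


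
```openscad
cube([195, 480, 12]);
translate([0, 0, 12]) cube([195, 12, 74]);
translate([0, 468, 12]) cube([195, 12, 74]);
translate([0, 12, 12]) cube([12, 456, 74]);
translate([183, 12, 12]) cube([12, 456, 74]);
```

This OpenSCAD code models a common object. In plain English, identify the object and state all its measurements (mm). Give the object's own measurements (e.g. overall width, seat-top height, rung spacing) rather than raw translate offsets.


An open-topped rectangular box: outside dimensions 195×480×86 mm, with a uniform wall and base thickness of 12 mm. The base is a full 195×480 slab on the floor; four walls sit on top of the base. The front and back walls (the −y and +y sides) span the full width; the two side walls fit between them.


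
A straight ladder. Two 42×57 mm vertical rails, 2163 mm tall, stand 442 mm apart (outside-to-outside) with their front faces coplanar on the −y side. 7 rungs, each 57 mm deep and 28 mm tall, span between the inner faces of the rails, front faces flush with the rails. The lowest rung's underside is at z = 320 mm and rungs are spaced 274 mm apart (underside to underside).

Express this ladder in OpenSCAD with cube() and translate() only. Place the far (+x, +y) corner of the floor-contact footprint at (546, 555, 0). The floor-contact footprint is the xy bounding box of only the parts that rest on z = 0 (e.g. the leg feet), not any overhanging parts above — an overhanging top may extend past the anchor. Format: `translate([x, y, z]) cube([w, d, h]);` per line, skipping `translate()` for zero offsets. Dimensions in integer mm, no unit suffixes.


translate([104, 498, 0]) cube([42, 57, 2163]);
translate([504, 498, 0]) cube([42, 57, 2163]);
translate([146, 498, 320]) cube([358, 57, 28]);
translate([146, 498, 594]) cube([358, 57, 28]);
translate([146, 498, 868]) cube([358, 57, 28]);
translate([146, 498, 1142]) cube([358, 57, 28]);
translate([146, 498, 1416]) cube([358, 57, 28]);
translate([146, 498, 1690]) cube([358, 57, 28]);
translate([146, 498, 1964]) cube([358, 57, 28]);


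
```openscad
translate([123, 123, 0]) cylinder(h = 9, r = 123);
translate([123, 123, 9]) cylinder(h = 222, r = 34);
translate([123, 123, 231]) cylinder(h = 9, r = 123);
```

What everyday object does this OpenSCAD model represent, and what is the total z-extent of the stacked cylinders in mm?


A spool. The overall height is 240 mm.

Three coaxial cylinders, large–small–large — a spool. Two 9 mm flanges and a 222 mm core give 9 + 222 + 9 = 240 mm.


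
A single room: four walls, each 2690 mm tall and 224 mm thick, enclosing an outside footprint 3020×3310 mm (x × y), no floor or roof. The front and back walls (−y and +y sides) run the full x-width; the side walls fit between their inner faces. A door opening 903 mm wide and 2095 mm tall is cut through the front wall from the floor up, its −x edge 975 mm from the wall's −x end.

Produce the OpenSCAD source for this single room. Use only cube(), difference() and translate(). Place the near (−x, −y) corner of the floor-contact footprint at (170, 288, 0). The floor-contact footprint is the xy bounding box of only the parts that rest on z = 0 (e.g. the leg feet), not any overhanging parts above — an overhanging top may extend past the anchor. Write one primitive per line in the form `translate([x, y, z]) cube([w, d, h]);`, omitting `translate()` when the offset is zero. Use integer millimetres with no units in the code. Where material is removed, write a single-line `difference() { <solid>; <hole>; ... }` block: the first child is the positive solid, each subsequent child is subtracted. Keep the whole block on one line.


difference() { translate([170, 288, 0]) cube([3020, 224, 2690]); translate([1145, 288, 0]) cube([903, 224, 2095]); }
translate([170, 3374, 0]) cube([3020, 224, 2690]);
translate([170, 512, 0]) cube([224, 2862, 2690]);
translate([2966, 512, 0]) cube([224, 2862, 2690]);


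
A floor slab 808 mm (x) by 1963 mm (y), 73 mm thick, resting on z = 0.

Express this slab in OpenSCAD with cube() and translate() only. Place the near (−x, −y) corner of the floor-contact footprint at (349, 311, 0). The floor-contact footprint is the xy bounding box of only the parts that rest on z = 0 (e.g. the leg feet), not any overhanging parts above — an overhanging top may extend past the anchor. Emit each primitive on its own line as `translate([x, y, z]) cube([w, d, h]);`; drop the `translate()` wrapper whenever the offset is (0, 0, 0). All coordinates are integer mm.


translate([349, 311, 0]) cube([808, 1963, 73]);


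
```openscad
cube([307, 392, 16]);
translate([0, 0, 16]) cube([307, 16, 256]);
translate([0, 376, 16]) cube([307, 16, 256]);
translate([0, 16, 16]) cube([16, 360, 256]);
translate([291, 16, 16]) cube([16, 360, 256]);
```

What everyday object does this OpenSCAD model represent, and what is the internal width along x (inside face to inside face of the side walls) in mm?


An open box. The internal width is 275 mm.

A 307×392 base slab with four walls standing on it — an open box. The base is 307 mm wide and the walls are 16 mm thick, so the internal width is 307 − 2 × 16 = 275 mm.


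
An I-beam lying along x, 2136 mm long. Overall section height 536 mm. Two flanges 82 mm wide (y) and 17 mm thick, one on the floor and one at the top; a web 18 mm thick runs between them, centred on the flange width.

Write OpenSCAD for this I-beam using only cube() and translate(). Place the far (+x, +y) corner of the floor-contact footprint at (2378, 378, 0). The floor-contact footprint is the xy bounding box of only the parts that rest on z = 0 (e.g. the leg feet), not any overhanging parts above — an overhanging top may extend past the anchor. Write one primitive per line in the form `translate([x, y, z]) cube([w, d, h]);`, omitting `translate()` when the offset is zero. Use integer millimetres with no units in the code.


translate([242, 296, 0]) cube([2136, 82, 17]);
translate([242, 328, 17]) cube([2136, 18, 502]);
translate([242, 296, 519]) cube([2136, 82, 17]);


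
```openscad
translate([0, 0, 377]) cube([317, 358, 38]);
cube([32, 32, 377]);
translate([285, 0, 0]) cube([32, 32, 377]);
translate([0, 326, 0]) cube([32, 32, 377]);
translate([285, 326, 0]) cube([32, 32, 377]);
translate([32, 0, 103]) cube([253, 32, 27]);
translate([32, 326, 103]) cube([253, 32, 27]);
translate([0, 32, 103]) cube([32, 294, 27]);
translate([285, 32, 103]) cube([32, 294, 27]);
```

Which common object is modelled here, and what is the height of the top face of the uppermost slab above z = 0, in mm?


A stool. The seat height is 415 mm.

A 317×358×38 slab at z = 377 on four corner posts — a stool. The seat top is 377 + 38 = 415 mm.


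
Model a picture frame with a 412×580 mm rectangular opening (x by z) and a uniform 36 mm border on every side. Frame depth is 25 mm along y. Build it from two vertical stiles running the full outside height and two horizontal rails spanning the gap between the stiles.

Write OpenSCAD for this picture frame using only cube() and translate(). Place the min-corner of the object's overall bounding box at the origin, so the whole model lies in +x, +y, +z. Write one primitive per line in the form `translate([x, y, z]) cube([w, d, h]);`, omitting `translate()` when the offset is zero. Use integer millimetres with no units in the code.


cube([36, 25, 652]);
translate([448, 0, 0]) cube([36, 25, 652]);
translate([36, 0, 0]) cube([412, 25, 36]);
translate([36, 0, 616]) cube([412, 25, 36]);


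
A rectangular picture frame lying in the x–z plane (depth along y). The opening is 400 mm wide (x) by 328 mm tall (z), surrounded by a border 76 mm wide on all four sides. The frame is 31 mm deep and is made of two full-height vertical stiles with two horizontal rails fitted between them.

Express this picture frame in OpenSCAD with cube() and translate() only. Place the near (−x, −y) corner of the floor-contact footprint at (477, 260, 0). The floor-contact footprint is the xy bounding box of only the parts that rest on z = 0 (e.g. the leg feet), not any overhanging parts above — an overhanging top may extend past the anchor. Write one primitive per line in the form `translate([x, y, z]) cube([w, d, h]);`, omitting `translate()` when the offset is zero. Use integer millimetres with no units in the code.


translate([477, 260, 0]) cube([76, 31, 480]);
translate([953, 260, 0]) cube([76, 31, 480]);
translate([553, 260, 0]) cube([400, 31, 76]);
translate([553, 260, 404]) cube([400, 31, 76]);


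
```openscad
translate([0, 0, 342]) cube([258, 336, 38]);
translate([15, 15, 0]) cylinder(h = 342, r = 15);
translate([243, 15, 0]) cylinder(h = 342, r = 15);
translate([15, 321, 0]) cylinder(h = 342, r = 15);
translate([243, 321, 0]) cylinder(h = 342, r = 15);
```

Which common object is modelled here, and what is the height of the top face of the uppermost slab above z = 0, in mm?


A stool. The seat height is 380 mm.

A 258×336×38 slab at z = 342 on four corner cylinders — a stool. The seat top is 342 + 38 = 380 mm.


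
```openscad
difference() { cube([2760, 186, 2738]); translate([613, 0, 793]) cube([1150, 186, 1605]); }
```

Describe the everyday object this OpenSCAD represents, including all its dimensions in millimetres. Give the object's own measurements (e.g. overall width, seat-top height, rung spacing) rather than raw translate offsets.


A wall 2760 mm long (x), 186 mm thick (y), 2738 mm tall, with a rectangular window opening cut through it. The opening is 1150 mm wide and 1605 mm tall; its sill is at z = 793 mm and its near (−x) edge is 613 mm from the wall's −x end. The opening passes through the full wall thickness.


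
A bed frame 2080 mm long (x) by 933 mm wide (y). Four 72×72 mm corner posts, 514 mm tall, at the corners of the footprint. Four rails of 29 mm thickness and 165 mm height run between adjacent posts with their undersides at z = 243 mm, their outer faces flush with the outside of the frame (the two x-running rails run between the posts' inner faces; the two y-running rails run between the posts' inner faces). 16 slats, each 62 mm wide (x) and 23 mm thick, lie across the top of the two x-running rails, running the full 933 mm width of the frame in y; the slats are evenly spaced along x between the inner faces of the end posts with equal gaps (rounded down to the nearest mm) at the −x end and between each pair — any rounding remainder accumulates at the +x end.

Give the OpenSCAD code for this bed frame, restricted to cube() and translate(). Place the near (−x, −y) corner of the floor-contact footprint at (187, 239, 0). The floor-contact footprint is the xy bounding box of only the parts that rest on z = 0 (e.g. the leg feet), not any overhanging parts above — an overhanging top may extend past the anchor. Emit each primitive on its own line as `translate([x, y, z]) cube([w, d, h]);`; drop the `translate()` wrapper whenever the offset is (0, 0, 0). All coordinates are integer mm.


translate([187, 239, 0]) cube([72, 72, 514]);
translate([187, 1100, 0]) cube([72, 72, 514]);
translate([2195, 239, 0]) cube([72, 72, 514]);
translate([2195, 1100, 0]) cube([72, 72, 514]);
translate([259, 239, 243]) cube([1936, 29, 165]);
translate([259, 1143, 243]) cube([1936, 29, 165]);
translate([187, 311, 243]) cube([29, 789, 165]);
translate([2238, 311, 243]) cube([29, 789, 165]);
translate([314, 239, 408]) cube([62, 933, 23]);
translate([431, 239, 408]) cube([62, 933, 23]);
translate([548, 239, 408]) cube([62, 933, 23]);
translate([665, 239, 408]) cube([62, 933, 23]);
translate([782, 239, 408]) cube([62, 933, 23]);
translate([899, 239, 408]) cube([62, 933, 23]);
translate([1016, 239, 408]) cube([62, 933, 23]);
translate([1133, 239, 408]) cube([62, 933, 23]);
translate([1250, 239, 408]) cube([62, 933, 23]);
translate([1367, 239, 408]) cube([62, 933, 23]);
translate([1484, 239, 408]) cube([62, 933, 23]);
translate([1601, 239, 408]) cube([62, 933, 23]);
translate([1718, 239, 408]) cube([62, 933, 23]);
translate([1835, 239, 408]) cube([62, 933, 23]);
translate([1952, 239, 408]) cube([62, 933, 23]);
translate([2069, 239, 408]) cube([62, 933, 23]);


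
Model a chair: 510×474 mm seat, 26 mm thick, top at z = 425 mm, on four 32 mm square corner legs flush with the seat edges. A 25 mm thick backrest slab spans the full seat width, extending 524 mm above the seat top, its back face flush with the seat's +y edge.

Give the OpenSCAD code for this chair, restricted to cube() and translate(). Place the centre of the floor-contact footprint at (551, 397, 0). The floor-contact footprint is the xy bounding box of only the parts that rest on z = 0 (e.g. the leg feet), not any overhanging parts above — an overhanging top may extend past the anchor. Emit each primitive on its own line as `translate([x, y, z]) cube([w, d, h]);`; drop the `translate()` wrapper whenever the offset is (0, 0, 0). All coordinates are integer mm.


translate([296, 160, 399]) cube([510, 474, 26]);
translate([296, 160, 0]) cube([32, 32, 399]);
translate([774, 160, 0]) cube([32, 32, 399]);
translate([296, 602, 0]) cube([32, 32, 399]);
translate([774, 602, 0]) cube([32, 32, 399]);
translate([296, 609, 425]) cube([510, 25, 524]);


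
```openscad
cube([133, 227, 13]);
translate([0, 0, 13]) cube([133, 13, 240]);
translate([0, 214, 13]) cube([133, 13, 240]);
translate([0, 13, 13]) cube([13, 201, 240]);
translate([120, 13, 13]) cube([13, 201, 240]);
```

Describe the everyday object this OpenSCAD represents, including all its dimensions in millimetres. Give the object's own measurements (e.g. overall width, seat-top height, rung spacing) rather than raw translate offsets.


An open-topped rectangular box: outside dimensions 133×227×253 mm, with a uniform wall and base thickness of 13 mm. The base is a full 133×227 slab on the floor; four walls sit on top of the base. The front and back walls (the −y and +y sides) span the full width; the two side walls fit between them.


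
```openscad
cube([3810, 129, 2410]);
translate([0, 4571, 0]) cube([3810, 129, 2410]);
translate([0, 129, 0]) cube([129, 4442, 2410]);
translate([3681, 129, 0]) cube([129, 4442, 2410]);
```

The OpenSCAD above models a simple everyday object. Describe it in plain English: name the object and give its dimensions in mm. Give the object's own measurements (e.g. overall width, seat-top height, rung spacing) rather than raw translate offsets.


The wall frame of a small rectangular building: four walls, each 2410 mm tall and 129 mm thick, enclosing a footprint 3810 mm (x) by 4700 mm (y) outside-to-outside, with no floor or roof. The front and back walls (the −y and +y sides) span the full width; the two side walls fit between them.


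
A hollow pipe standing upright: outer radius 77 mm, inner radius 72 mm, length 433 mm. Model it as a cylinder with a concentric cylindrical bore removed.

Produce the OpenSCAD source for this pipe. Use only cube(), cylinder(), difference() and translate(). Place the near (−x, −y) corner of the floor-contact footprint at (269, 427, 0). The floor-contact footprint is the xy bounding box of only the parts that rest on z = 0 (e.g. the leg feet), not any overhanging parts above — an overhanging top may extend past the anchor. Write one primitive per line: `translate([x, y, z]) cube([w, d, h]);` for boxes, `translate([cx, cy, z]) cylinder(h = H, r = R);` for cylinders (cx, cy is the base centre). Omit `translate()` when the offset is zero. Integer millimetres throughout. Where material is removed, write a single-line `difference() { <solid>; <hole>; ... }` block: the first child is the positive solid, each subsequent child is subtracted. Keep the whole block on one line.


difference() { translate([346, 504, 0]) cylinder(h = 433, r = 77); translate([346, 504, 0]) cylinder(h = 433, r = 72); }


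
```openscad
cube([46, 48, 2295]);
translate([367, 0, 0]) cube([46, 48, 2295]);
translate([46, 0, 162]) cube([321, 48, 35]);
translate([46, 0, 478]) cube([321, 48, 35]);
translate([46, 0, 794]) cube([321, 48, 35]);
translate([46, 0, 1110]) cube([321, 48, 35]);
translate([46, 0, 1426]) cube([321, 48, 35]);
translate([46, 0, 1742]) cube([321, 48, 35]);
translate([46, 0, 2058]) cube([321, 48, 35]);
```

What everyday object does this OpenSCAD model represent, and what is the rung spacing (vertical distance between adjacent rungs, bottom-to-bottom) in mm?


A ladder. The rung spacing is 316 mm.

Two tall 46×48 posts with 7 short bars between them — a ladder. Adjacent rungs sit at z = 162 and z = 478, so the spacing is 478 − 162 = 316 mm.


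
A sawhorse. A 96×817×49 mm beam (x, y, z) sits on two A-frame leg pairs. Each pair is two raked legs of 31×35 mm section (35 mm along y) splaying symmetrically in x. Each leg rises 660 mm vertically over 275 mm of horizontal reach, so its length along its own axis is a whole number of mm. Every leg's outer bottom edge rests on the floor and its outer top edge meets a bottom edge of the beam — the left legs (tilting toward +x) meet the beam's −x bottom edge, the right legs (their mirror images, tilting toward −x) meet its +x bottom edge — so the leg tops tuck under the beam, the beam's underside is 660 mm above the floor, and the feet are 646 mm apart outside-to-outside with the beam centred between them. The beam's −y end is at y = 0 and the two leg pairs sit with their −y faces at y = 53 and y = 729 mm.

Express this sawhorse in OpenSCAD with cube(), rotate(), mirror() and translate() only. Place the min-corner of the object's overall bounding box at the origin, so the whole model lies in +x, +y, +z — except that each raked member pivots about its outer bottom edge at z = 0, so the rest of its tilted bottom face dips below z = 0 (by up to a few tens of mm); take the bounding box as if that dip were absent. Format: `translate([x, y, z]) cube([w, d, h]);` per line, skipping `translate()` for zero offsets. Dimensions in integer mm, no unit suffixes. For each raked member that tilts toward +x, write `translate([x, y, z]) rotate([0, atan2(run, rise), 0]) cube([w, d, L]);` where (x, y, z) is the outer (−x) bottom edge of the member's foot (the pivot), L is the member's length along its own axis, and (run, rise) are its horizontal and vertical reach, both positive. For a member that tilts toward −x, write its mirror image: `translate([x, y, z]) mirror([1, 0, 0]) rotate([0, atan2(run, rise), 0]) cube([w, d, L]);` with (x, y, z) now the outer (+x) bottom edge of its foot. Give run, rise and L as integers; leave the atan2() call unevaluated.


// leg length = √(275² + 660²) = 715
// right-leg outer foot x = 2·275 + 96 = 646
// beam min-corner = (275, 0, 660)
translate([275, 0, 660]) cube([96, 817, 49]);
translate([0, 53, 0]) rotate([0, atan2(275, 660), 0]) cube([31, 35, 715]);
translate([646, 53, 0]) mirror([1, 0, 0]) rotate([0, atan2(275, 660), 0]) cube([31, 35, 715]);
translate([0, 729, 0]) rotate([0, atan2(275, 660), 0]) cube([31, 35, 715]);
translate([646, 729, 0]) mirror([1, 0, 0]) rotate([0, atan2(275, 660), 0]) cube([31, 35, 715]);


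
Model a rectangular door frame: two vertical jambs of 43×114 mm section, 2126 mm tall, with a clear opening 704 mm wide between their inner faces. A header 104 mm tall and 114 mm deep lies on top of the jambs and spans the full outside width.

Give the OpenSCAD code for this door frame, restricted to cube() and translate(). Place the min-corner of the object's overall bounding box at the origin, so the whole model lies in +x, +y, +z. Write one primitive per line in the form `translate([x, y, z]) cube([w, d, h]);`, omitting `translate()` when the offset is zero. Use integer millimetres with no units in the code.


cube([43, 114, 2126]);
translate([747, 0, 0]) cube([43, 114, 2126]);
translate([0, 0, 2126]) cube([790, 114, 104]);


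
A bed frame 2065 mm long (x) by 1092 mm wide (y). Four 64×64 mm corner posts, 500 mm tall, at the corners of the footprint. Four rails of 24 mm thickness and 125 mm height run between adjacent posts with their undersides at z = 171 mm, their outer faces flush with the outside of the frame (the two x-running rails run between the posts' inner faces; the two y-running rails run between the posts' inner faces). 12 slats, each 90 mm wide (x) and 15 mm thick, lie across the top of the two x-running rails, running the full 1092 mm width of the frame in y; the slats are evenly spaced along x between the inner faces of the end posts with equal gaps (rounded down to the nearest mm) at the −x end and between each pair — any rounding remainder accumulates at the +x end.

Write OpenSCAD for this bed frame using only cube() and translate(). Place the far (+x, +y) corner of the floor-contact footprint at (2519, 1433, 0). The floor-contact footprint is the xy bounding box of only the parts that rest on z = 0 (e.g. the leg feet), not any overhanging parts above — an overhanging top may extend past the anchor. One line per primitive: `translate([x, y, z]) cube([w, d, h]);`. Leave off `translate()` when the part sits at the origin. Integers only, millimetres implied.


translate([454, 341, 0]) cube([64, 64, 500]);
translate([454, 1369, 0]) cube([64, 64, 500]);
translate([2455, 341, 0]) cube([64, 64, 500]);
translate([2455, 1369, 0]) cube([64, 64, 500]);
translate([518, 341, 171]) cube([1937, 24, 125]);
translate([518, 1409, 171]) cube([1937, 24, 125]);
translate([454, 405, 171]) cube([24, 964, 125]);
translate([2495, 405, 171]) cube([24, 964, 125]);
translate([583, 341, 296]) cube([90, 1092, 15]);
translate([738, 341, 296]) cube([90, 1092, 15]);
translate([893, 341, 296]) cube([90, 1092, 15]);
translate([1048, 341, 296]) cube([90, 1092, 15]);
translate([1203, 341, 296]) cube([90, 1092, 15]);
translate([1358, 341, 296]) cube([90, 1092, 15]);
translate([1513, 341, 296]) cube([90, 1092, 15]);
translate([1668, 341, 296]) cube([90, 1092, 15]);
translate([1823, 341, 296]) cube([90, 1092, 15]);
translate([1978, 341, 296]) cube([90, 1092, 15]);
translate([2133, 341, 296]) cube([90, 1092, 15]);
translate([2288, 341, 296]) cube([90, 1092, 15]);


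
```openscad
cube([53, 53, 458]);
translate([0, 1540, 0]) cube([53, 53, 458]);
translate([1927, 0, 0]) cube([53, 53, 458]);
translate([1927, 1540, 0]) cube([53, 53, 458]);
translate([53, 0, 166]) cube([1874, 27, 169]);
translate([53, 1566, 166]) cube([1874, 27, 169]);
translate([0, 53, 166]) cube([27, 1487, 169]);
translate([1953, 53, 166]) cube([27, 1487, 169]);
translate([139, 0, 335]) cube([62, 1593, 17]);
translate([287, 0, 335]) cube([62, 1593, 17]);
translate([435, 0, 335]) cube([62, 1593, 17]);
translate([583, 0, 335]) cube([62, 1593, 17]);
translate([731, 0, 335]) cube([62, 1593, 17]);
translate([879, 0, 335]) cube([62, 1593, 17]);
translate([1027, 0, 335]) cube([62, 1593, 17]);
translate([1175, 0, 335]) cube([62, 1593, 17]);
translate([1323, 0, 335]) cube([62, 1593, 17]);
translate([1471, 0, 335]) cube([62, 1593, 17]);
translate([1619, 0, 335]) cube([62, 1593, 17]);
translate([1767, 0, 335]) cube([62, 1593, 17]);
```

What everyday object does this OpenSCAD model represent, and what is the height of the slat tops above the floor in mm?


A bed frame. The slat-top height is 352 mm.

Four posts, four rails, and a row of slats — a bed frame. Slats sit on the rails at z = 166 + 169 = 335; with slat thickness 17, the top is 352 mm.


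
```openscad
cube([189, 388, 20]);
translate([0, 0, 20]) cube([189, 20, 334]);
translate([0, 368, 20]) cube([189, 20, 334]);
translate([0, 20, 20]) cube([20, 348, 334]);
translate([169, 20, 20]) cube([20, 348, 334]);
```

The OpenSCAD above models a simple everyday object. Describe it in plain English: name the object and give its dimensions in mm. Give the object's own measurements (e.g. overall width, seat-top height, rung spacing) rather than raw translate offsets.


An open-topped rectangular box: outside dimensions 189×388×354 mm, with a uniform wall and base thickness of 20 mm. The base is a full 189×388 slab on the floor; four walls sit on top of the base. The front and back walls (the −y and +y sides) span the full width; the two side walls fit between them.


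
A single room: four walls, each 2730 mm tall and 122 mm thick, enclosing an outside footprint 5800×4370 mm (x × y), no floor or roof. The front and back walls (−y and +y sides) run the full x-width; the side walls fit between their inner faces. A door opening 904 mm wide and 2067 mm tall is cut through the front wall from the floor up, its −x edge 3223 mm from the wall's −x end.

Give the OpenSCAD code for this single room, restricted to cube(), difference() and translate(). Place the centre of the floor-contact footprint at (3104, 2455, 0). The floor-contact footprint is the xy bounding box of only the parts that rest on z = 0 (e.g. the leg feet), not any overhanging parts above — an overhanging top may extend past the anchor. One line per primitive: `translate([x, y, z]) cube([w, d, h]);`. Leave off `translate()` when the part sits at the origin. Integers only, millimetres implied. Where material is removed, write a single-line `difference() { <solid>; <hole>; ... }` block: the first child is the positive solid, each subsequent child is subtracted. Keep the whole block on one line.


difference() { translate([204, 270, 0]) cube([5800, 122, 2730]); translate([3427, 270, 0]) cube([904, 122, 2067]); }
translate([204, 4518, 0]) cube([5800, 122, 2730]);
translate([204, 392, 0]) cube([122, 4126, 2730]);
translate([5882, 392, 0]) cube([122, 4126, 2730]);


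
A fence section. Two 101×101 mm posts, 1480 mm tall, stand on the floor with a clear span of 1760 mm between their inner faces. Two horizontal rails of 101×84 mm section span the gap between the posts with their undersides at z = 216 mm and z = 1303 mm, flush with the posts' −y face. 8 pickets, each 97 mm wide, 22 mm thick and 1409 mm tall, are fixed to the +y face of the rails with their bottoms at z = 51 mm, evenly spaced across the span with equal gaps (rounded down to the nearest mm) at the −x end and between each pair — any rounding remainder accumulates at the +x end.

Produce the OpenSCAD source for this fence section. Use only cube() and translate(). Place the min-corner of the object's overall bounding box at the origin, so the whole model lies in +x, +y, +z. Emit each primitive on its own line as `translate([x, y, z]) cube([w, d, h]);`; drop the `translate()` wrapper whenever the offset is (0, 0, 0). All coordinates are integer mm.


cube([101, 101, 1480]);
translate([1861, 0, 0]) cube([101, 101, 1480]);
translate([101, 0, 216]) cube([1760, 101, 84]);
translate([101, 0, 1303]) cube([1760, 101, 84]);
translate([210, 101, 51]) cube([97, 22, 1409]);
translate([416, 101, 51]) cube([97, 22, 1409]);
translate([622, 101, 51]) cube([97, 22, 1409]);
translate([828, 101, 51]) cube([97, 22, 1409]);
translate([1034, 101, 51]) cube([97, 22, 1409]);
translate([1240, 101, 51]) cube([97, 22, 1409]);
translate([1446, 101, 51]) cube([97, 22, 1409]);
translate([1652, 101, 51]) cube([97, 22, 1409]);
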